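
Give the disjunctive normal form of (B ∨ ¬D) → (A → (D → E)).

(B ∨ ¬D) → (A → (D → E))
≡ ¬(B ∨ ¬D) ∨ (A → (D → E))   [eliminate →]
≡ ¬(B ∨ ¬D) ∨ ¬A ∨ (D → E)   [eliminate →]
≡ ¬(B ∨ ¬D) ∨ ¬A ∨ ¬D ∨ E   [eliminate →]
≡ (¬B ∧ ¬¬D) ∨ ¬A ∨ ¬D ∨ E   [De Morgan]
≡ (¬B ∧ D) ∨ ¬A ∨ ¬D ∨ E   [double negation]

(¬B ∧ D) ∨ ¬A ∨ ¬D ∨ E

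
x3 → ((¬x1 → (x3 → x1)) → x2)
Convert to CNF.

x3 → ((¬x1 → (x3 → x1)) → x2)
⇔ ¬x3 ∨ ((¬x1 → (x3 → x1)) → x2)   [eliminate →]
⇔ ¬x3 ∨ ¬(¬x1 → (x3 → x1)) ∨ x2   [eliminate →]
⇔ ¬x3 ∨ ¬(¬¬x1 ∨ (x3 → x1)) ∨ x2   [eliminate →]
⇔ ¬x3 ∨ ¬(¬¬x1 ∨ ¬x3 ∨ x1) ∨ x2   [eliminate →]
⇔ ¬x3 ∨ (¬¬¬x1 ∧ ¬¬x3 ∧ ¬x1) ∨ x2   [De Morgan]
⇔ ¬x3 ∨ (¬x1 ∧ ¬¬x3 ∧ ¬x1) ∨ x2   [double negation]
⇔ ¬x3 ∨ (¬x1 ∧ x3 ∧ ¬x1) ∨ x2   [double negation]
⇔ (¬x3 ∨ ¬x1 ∨ x2) ∧ (¬x3 ∨ x3 ∨ x2) ∧ (¬x3 ∨ ¬x1 ∨ x2)   [distribute ∨ over ∧]
⇔ ¬x3 ∨ ¬x1 ∨ x2   [simplify]

¬x3 ∨ ¬x1 ∨ x2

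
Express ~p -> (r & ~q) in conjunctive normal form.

(p | r) & (p | ~q)

~p -> (r & ~q)
≡ ~~p | (r & ~q)   — eliminate ->
≡ p | (r & ~q)   — double negation
≡ (p | r) & (p | ~q)   — distribute | over &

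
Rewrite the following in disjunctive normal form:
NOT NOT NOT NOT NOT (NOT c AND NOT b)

NOT NOT NOT NOT NOT (NOT c AND NOT b)
≡ NOT NOT NOT (NOT c AND NOT b)   (double negation)
≡ NOT (NOT c AND NOT b)   (double negation)
≡ NOT NOT c OR NOT NOT b   (De Morgan)
≡ c OR NOT NOT b   (double negation)
≡ c OR b   (double negation)

c OR b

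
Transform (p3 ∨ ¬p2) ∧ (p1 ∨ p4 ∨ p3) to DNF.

(p3 ∨ ¬p2) ∧ (p1 ∨ p4 ∨ p3)
= (p3 ∧ p1) ∨ (p3 ∧ p4) ∨ (p3 ∧ p3) ∨ (¬p2 ∧ p1) ∨ (¬p2 ∧ p4) ∨ (¬p2 ∧ p3)   [distribute ∧ over ∨]
= p3 ∨ (¬p2 ∧ p1) ∨ (¬p2 ∧ p4)   [simplify]

p3 ∨ (¬p2 ∧ p1) ∨ (¬p2 ∧ p4)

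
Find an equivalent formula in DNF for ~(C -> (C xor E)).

C & E

~(C -> (C xor E))
⇔ ~(~C | (C xor E))   (eliminate ->)
⇔ ~(~C | (C & ~E) | (~C & E))   (expand xor)
⇔ ~~C & ~(C & ~E) & ~(~C & E)   (De Morgan)
⇔ C & ~(C & ~E) & ~(~C & E)   (double negation)
⇔ C & (~C | ~~E) & ~(~C & E)   (De Morgan)
⇔ C & (~C | E) & ~(~C & E)   (double negation)
⇔ C & (~C | E) & (~~C | ~E)   (De Morgan)
⇔ C & (~C | E) & (C | ~E)   (double negation)
⇔ (C & ~C & C) | (C & ~C & ~E) | (C & E & C) | (C & E & ~E)   (distribute & over |)
⇔ C & E   (simplify)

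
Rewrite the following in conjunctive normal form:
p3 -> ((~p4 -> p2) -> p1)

p3 -> ((~p4 -> p2) -> p1)
⇔ ~p3 | ((~p4 -> p2) -> p1)
⇔ ~p3 | ~(~p4 -> p2) | p1
⇔ ~p3 | ~(~~p4 | p2) | p1
⇔ ~p3 | (~~~p4 & ~p2) | p1
⇔ ~p3 | (~p4 & ~p2) | p1
⇔ (~p3 | ~p4 | p1) & (~p3 | ~p2 | p1)

(~p3 | ~p4 | p1) & (~p3 | ~p2 | p1)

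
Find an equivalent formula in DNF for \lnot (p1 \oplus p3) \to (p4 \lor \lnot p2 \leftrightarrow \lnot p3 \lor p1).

\lnot (p1 \oplus p3) \to (p4 \lor \lnot p2 \leftrightarrow \lnot p3 \lor p1)
⇔ \lnot \lnot (p1 \oplus p3) \lor (p4 \lor \lnot p2 \leftrightarrow \lnot p3 \lor p1)
⇔ \lnot \lnot (p1 \land \lnot p3 \lor \lnot p1 \land p3) \lor (p4 \lor \lnot p2 \leftrightarrow \lnot p3 \lor p1)
⇔ \lnot \lnot (p1 \land \lnot p3 \lor \lnot p1 \land p3) \lor (p4 \lor \lnot p2 \to \lnot p3 \lor p1) \land (\lnot p3 \lor p1 \to p4 \lor \lnot p2)
⇔ \lnot \lnot (p1 \land \lnot p3 \lor \lnot p1 \land p3) \lor (\lnot (p4 \lor \lnot p2) \lor \lnot p3 \lor p1) \land (\lnot p3 \lor p1 \to p4 \lor \lnot p2)
⇔ \lnot \lnot (p1 \land \lnot p3 \lor \lnot p1 \land p3) \lor (\lnot (p4 \lor \lnot p2) \lor \lnot p3 \lor p1) \land (\lnot (\lnot p3 \lor p1) \lor p4 \lor \lnot p2)
⇔ p1 \land \lnot p3 \lor \lnot p1 \land p3 \lor (\lnot (p4 \lor \lnot p2) \lor \lnot p3 \lor p1) \land (\lnot (\lnot p3 \lor p1) \lor p4 \lor \lnot p2)
⇔ p1 \land \lnot p3 \lor \lnot p1 \land p3 \lor (\lnot p4 \land \lnot \lnot p2 \lor \lnot p3 \lor p1) \land (\lnot (\lnot p3 \lor p1) \lor p4 \lor \lnot p2)
⇔ p1 \land \lnot p3 \lor \lnot p1 \land p3 \lor (\lnot p4 \land p2 \lor \lnot p3 \lor p1) \land (\lnot (\lnot p3 \lor p1) \lor p4 \lor \lnot p2)
⇔ p1 \land \lnot p3 \lor \lnot p1 \land p3 \lor (\lnot p4 \land p2 \lor \lnot p3 \lor p1) \land (\lnot \lnot p3 \land \lnot p1 \lor p4 \lor \lnot p2)
⇔ p1 \land \lnot p3 \lor \lnot p1 \land p3 \lor (\lnot p4 \land p2 \lor \lnot p3 \lor p1) \land (p3 \land \lnot p1 \lor p4 \lor \lnot p2)
⇔ p1 \land \lnot p3 \lor \lnot p1 \land p3 \lor \lnot p4 \land p2 \land p3 \land \lnot p1 \lor \lnot p4 \land p2 \land p4 \lor \lnot p4 \land p2 \land \lnot p2 \lor \lnot p3 \land p3 \land \lnot p1 \lor \lnot p3 \land p4 \lor \lnot p3 \land \lnot p2 \lor p1 \land p3 \land \lnot p1 \lor p1 \land p4 \lor p1 \land \lnot p2
⇔ p1 \land \lnot p3 \lor \lnot p1 \land p3 \lor \lnot p3 \land p4 \lor \lnot p3 \land \lnot p2 \lor p1 \land p4 \lor p1 \land \lnot p2

p1 \land \lnot p3 \lor \lnot p1 \land p3 \lor \lnot p3 \land p4 \lor \lnot p3 \land \lnot p2 \lor p1 \land p4 \lor p1 \land \lnot p2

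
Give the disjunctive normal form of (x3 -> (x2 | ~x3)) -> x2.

(x3 & ~x2) | x2

(x3 -> (x2 | ~x3)) -> x2
≡ ~(x3 -> (x2 | ~x3)) | x2   — eliminate ->
≡ ~(~x3 | x2 | ~x3) | x2   — eliminate ->
≡ (~~x3 & ~x2 & ~~x3) | x2   — De Morgan
≡ (x3 & ~x2 & ~~x3) | x2   — double negation
≡ (x3 & ~x2 & x3) | x2   — double negation
≡ (x3 & ~x2) | x2   — simplify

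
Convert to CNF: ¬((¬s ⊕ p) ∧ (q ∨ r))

(s ∨ p ∨ ¬q) ∧ (s ∨ p ∨ ¬r) ∧ (¬p ∨ ¬s ∨ ¬q) ∧ (¬p ∨ ¬s ∨ ¬r)

¬((¬s ⊕ p) ∧ (q ∨ r))
⇔ ¬((¬s ∨ p) ∧ ¬(¬s ∧ p) ∧ (q ∨ r))   (expand ⊕)
⇔ ¬(¬s ∨ p) ∨ ¬¬(¬s ∧ p) ∨ ¬(q ∨ r)   (De Morgan)
⇔ (¬¬s ∧ ¬p) ∨ ¬¬(¬s ∧ p) ∨ ¬(q ∨ r)   (De Morgan)
⇔ (s ∧ ¬p) ∨ ¬¬(¬s ∧ p) ∨ ¬(q ∨ r)   (double negation)
⇔ (s ∧ ¬p) ∨ (¬s ∧ p) ∨ ¬(q ∨ r)   (double negation)
⇔ (s ∧ ¬p) ∨ (¬s ∧ p) ∨ (¬q ∧ ¬r)   (De Morgan)
⇔ (s ∨ ¬s ∨ ¬q) ∧ (s ∨ ¬s ∨ ¬r) ∧ (s ∨ p ∨ ¬q) ∧ (s ∨ p ∨ ¬r) ∧ (¬p ∨ ¬s ∨ ¬q) ∧ (¬p ∨ ¬s ∨ ¬r) ∧ (¬p ∨ p ∨ ¬q) ∧ (¬p ∨ p ∨ ¬r)   (distribute ∨ over ∧)
⇔ (s ∨ p ∨ ¬q) ∧ (s ∨ p ∨ ¬r) ∧ (¬p ∨ ¬s ∨ ¬q) ∧ (¬p ∨ ¬s ∨ ¬r)   (simplify)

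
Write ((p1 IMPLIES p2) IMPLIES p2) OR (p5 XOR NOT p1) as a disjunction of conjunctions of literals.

((p1 IMPLIES p2) IMPLIES p2) OR (p5 XOR NOT p1)
= NOT (p1 IMPLIES p2) OR p2 OR (p5 XOR NOT p1)   [eliminate IMPLIES]
= NOT (NOT p1 OR p2) OR p2 OR (p5 XOR NOT p1)   [eliminate IMPLIES]
= NOT (NOT p1 OR p2) OR p2 OR (p5 AND NOT NOT p1) OR (NOT p5 AND NOT p1)   [expand XOR]
= (NOT NOT p1 AND NOT p2) OR p2 OR (p5 AND NOT NOT p1) OR (NOT p5 AND NOT p1)   [De Morgan]
= (p1 AND NOT p2) OR p2 OR (p5 AND NOT NOT p1) OR (NOT p5 AND NOT p1)   [double negation]
= (p1 AND NOT p2) OR p2 OR (p5 AND p1) OR (NOT p5 AND NOT p1)   [double negation]

(p1 AND NOT p2) OR p2 OR (p5 AND p1) OR (NOT p5 AND NOT p1)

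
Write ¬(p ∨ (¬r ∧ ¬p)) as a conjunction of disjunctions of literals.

¬(p ∨ (¬r ∧ ¬p))
= ¬p ∧ ¬(¬r ∧ ¬p)   [De Morgan]
= ¬p ∧ (¬¬r ∨ ¬¬p)   [De Morgan]
= ¬p ∧ (r ∨ ¬¬p)   [double negation]
= ¬p ∧ (r ∨ p)   [double negation]

¬p ∧ (r ∨ p)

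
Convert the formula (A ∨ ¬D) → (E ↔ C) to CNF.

(¬A ∨ ¬E ∨ C) ∧ (¬A ∨ ¬C ∨ E) ∧ (D ∨ ¬E ∨ C) ∧ (D ∨ ¬C ∨ E)

(A ∨ ¬D) → (E ↔ C)
≡ ¬(A ∨ ¬D) ∨ (E ↔ C)   (eliminate →)
≡ ¬(A ∨ ¬D) ∨ ((E → C) ∧ (C → E))   (eliminate ↔)
≡ ¬(A ∨ ¬D) ∨ ((¬E ∨ C) ∧ (C → E))   (eliminate →)
≡ ¬(A ∨ ¬D) ∨ ((¬E ∨ C) ∧ (¬C ∨ E))   (eliminate →)
≡ (¬A ∧ ¬¬D) ∨ ((¬E ∨ C) ∧ (¬C ∨ E))   (De Morgan)
≡ (¬A ∧ D) ∨ ((¬E ∨ C) ∧ (¬C ∨ E))   (double negation)
≡ (¬A ∨ ¬E ∨ C) ∧ (¬A ∨ ¬C ∨ E) ∧ (D ∨ ¬E ∨ C) ∧ (D ∨ ¬C ∨ E)   (distribute ∨ over ∧)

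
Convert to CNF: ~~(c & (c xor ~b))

c & (~c | b)

~~(c & (c xor ~b))
≡ ~~(c & (c | ~b) & ~(c & ~b))   — expand xor
≡ c & (c | ~b) & ~(c & ~b)   — double negation
≡ c & (c | ~b) & (~c | ~~b)   — De Morgan
≡ c & (c | ~b) & (~c | b)   — double negation
≡ c & (~c | b)   — simplify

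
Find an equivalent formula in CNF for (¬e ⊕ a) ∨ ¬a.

(¬e ⊕ a) ∨ ¬a
≡ (¬e ∨ a) ∧ ¬(¬e ∧ a) ∨ ¬a   (expand ⊕)
≡ (¬e ∨ a) ∧ (¬¬e ∨ ¬a) ∨ ¬a   (De Morgan)
≡ (¬e ∨ a) ∧ (e ∨ ¬a) ∨ ¬a   (double negation)
≡ (¬e ∨ a ∨ ¬a) ∧ (e ∨ ¬a ∨ ¬a)   (distribute ∨ over ∧)
≡ e ∨ ¬a   (simplify)

e ∨ ¬a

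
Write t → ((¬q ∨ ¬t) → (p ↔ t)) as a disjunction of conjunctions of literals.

¬t ∨ (q ∧ t) ∨ (t ∧ p)

t → ((¬q ∨ ¬t) → (p ↔ t))
≡ ¬t ∨ ((¬q ∨ ¬t) → (p ↔ t))   (eliminate →)
≡ ¬t ∨ ¬(¬q ∨ ¬t) ∨ (p ↔ t)   (eliminate →)
≡ ¬t ∨ ¬(¬q ∨ ¬t) ∨ ((p → t) ∧ (t → p))   (eliminate ↔)
≡ ¬t ∨ ¬(¬q ∨ ¬t) ∨ ((¬p ∨ t) ∧ (t → p))   (eliminate →)
≡ ¬t ∨ ¬(¬q ∨ ¬t) ∨ ((¬p ∨ t) ∧ (¬t ∨ p))   (eliminate →)
≡ ¬t ∨ (¬¬q ∧ ¬¬t) ∨ ((¬p ∨ t) ∧ (¬t ∨ p))   (De Morgan)
≡ ¬t ∨ (q ∧ ¬¬t) ∨ ((¬p ∨ t) ∧ (¬t ∨ p))   (double negation)
≡ ¬t ∨ (q ∧ t) ∨ ((¬p ∨ t) ∧ (¬t ∨ p))   (double negation)
≡ ¬t ∨ (q ∧ t) ∨ (¬p ∧ ¬t) ∨ (¬p ∧ p) ∨ (t ∧ ¬t) ∨ (t ∧ p)   (distribute ∧ over ∨)
≡ ¬t ∨ (q ∧ t) ∨ (t ∧ p)   (simplify)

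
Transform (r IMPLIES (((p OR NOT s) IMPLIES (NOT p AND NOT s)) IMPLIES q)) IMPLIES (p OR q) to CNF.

(r IMPLIES (((p OR NOT s) IMPLIES (NOT p AND NOT s)) IMPLIES q)) IMPLIES (p OR q)
⇔ NOT (r IMPLIES (((p OR NOT s) IMPLIES (NOT p AND NOT s)) IMPLIES q)) OR p OR q
⇔ NOT (NOT r OR (((p OR NOT s) IMPLIES (NOT p AND NOT s)) IMPLIES q)) OR p OR q
⇔ NOT (NOT r OR NOT ((p OR NOT s) IMPLIES (NOT p AND NOT s)) OR q) OR p OR q
⇔ NOT (NOT r OR NOT (NOT (p OR NOT s) OR (NOT p AND NOT s)) OR q) OR p OR q
⇔ (NOT NOT r AND NOT NOT (NOT (p OR NOT s) OR (NOT p AND NOT s)) AND NOT q) OR p OR q
⇔ (r AND NOT NOT (NOT (p OR NOT s) OR (NOT p AND NOT s)) AND NOT q) OR p OR q
⇔ (r AND (NOT (p OR NOT s) OR (NOT p AND NOT s)) AND NOT q) OR p OR q
⇔ (r AND ((NOT p AND NOT NOT s) OR (NOT p AND NOT s)) AND NOT q) OR p OR q
⇔ (r AND ((NOT p AND s) OR (NOT p AND NOT s)) AND NOT q) OR p OR q
⇔ (r OR p OR q) AND (NOT p OR NOT p OR p OR q) AND (NOT p OR NOT s OR p OR q) AND (s OR NOT p OR p OR q) AND (s OR NOT s OR p OR q) AND (NOT q OR p OR q)
⇔ r OR p OR q

r OR p OR q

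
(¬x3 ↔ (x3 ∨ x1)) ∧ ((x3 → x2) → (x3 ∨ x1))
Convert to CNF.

(x3 ∨ x1) ∧ ¬x3

(¬x3 ↔ (x3 ∨ x1)) ∧ ((x3 → x2) → (x3 ∨ x1))
≡ (¬x3 → (x3 ∨ x1)) ∧ ((x3 ∨ x1) → ¬x3) ∧ ((x3 → x2) → (x3 ∨ x1))
≡ (¬¬x3 ∨ x3 ∨ x1) ∧ ((x3 ∨ x1) → ¬x3) ∧ ((x3 → x2) → (x3 ∨ x1))
≡ (¬¬x3 ∨ x3 ∨ x1) ∧ (¬(x3 ∨ x1) ∨ ¬x3) ∧ ((x3 → x2) → (x3 ∨ x1))
≡ (¬¬x3 ∨ x3 ∨ x1) ∧ (¬(x3 ∨ x1) ∨ ¬x3) ∧ (¬(x3 → x2) ∨ x3 ∨ x1)
≡ (¬¬x3 ∨ x3 ∨ x1) ∧ (¬(x3 ∨ x1) ∨ ¬x3) ∧ (¬(¬x3 ∨ x2) ∨ x3 ∨ x1)
≡ (x3 ∨ x3 ∨ x1) ∧ (¬(x3 ∨ x1) ∨ ¬x3) ∧ (¬(¬x3 ∨ x2) ∨ x3 ∨ x1)
≡ (x3 ∨ x3 ∨ x1) ∧ ((¬x3 ∧ ¬x1) ∨ ¬x3) ∧ (¬(¬x3 ∨ x2) ∨ x3 ∨ x1)
≡ (x3 ∨ x3 ∨ x1) ∧ ((¬x3 ∧ ¬x1) ∨ ¬x3) ∧ ((¬¬x3 ∧ ¬x2) ∨ x3 ∨ x1)
≡ (x3 ∨ x3 ∨ x1) ∧ ((¬x3 ∧ ¬x1) ∨ ¬x3) ∧ ((x3 ∧ ¬x2) ∨ x3 ∨ x1)
≡ (x3 ∨ x3 ∨ x1) ∧ (¬x3 ∨ ¬x3) ∧ (¬x1 ∨ ¬x3) ∧ (x3 ∨ x3 ∨ x1) ∧ (¬x2 ∨ x3 ∨ x1)
≡ (x3 ∨ x1) ∧ ¬x3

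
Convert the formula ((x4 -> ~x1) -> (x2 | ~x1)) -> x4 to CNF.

((x4 -> ~x1) -> (x2 | ~x1)) -> x4
⇔ ~((x4 -> ~x1) -> (x2 | ~x1)) | x4   (eliminate ->)
⇔ ~(~(x4 -> ~x1) | x2 | ~x1) | x4   (eliminate ->)
⇔ ~(~(~x4 | ~x1) | x2 | ~x1) | x4   (eliminate ->)
⇔ (~~(~x4 | ~x1) & ~x2 & ~~x1) | x4   (De Morgan)
⇔ ((~x4 | ~x1) & ~x2 & ~~x1) | x4   (double negation)
⇔ ((~x4 | ~x1) & ~x2 & x1) | x4   (double negation)
⇔ (~x4 | ~x1 | x4) & (~x2 | x4) & (x1 | x4)   (distribute | over &)
⇔ (~x2 | x4) & (x1 | x4)   (simplify)

(~x2 | x4) & (x1 | x4)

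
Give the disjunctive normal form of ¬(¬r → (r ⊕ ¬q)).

¬r ∧ q

¬(¬r → (r ⊕ ¬q))
≡ ¬(¬¬r ∨ (r ⊕ ¬q))   [eliminate →]
≡ ¬(¬¬r ∨ (r ∧ ¬¬q) ∨ (¬r ∧ ¬q))   [expand ⊕]
≡ ¬¬¬r ∧ ¬(r ∧ ¬¬q) ∧ ¬(¬r ∧ ¬q)   [De Morgan]
≡ ¬r ∧ ¬(r ∧ ¬¬q) ∧ ¬(¬r ∧ ¬q)   [double negation]
≡ ¬r ∧ (¬r ∨ ¬¬¬q) ∧ ¬(¬r ∧ ¬q)   [De Morgan]
≡ ¬r ∧ (¬r ∨ ¬q) ∧ ¬(¬r ∧ ¬q)   [double negation]
≡ ¬r ∧ (¬r ∨ ¬q) ∧ (¬¬r ∨ ¬¬q)   [De Morgan]
≡ ¬r ∧ (¬r ∨ ¬q) ∧ (r ∨ ¬¬q)   [double negation]
≡ ¬r ∧ (¬r ∨ ¬q) ∧ (r ∨ q)   [double negation]
≡ (¬r ∧ ¬r ∧ r) ∨ (¬r ∧ ¬r ∧ q) ∨ (¬r ∧ ¬q ∧ r) ∨ (¬r ∧ ¬q ∧ q)   [distribute ∧ over ∨]
≡ ¬r ∧ q   [simplify]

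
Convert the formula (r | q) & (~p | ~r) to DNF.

(r & ~p) | (q & ~p) | (q & ~r)

(r | q) & (~p | ~r)
⇔ (r & ~p) | (r & ~r) | (q & ~p) | (q & ~r)   [distribute & over |]
⇔ (r & ~p) | (q & ~p) | (q & ~r)   [simplify]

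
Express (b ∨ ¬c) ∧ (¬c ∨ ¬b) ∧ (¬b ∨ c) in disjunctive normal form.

¬c ∧ ¬b

(b ∨ ¬c) ∧ (¬c ∨ ¬b) ∧ (¬b ∨ c)
≡ (b ∧ ¬c ∧ ¬b) ∨ (b ∧ ¬c ∧ c) ∨ (b ∧ ¬b ∧ ¬b) ∨ (b ∧ ¬b ∧ c) ∨ (¬c ∧ ¬c ∧ ¬b) ∨ (¬c ∧ ¬c ∧ c) ∨ (¬c ∧ ¬b ∧ ¬b) ∨ (¬c ∧ ¬b ∧ c)   [distribute ∧ over ∨]
≡ ¬c ∧ ¬b   [simplify]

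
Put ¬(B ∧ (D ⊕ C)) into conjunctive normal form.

(¬B ∨ ¬D ∨ C) ∧ (¬B ∨ ¬C ∨ D)

¬(B ∧ (D ⊕ C))
≡ ¬(B ∧ (D ∨ C) ∧ ¬(D ∧ C))   [expand ⊕]
≡ ¬B ∨ ¬(D ∨ C) ∨ ¬¬(D ∧ C)   [De Morgan]
≡ ¬B ∨ (¬D ∧ ¬C) ∨ ¬¬(D ∧ C)   [De Morgan]
≡ ¬B ∨ (¬D ∧ ¬C) ∨ (D ∧ C)   [double negation]
≡ (¬B ∨ ¬D ∨ D) ∧ (¬B ∨ ¬D ∨ C) ∧ (¬B ∨ ¬C ∨ D) ∧ (¬B ∨ ¬C ∨ C)   [distribute ∨ over ∧]
≡ (¬B ∨ ¬D ∨ C) ∧ (¬B ∨ ¬C ∨ D)   [simplify]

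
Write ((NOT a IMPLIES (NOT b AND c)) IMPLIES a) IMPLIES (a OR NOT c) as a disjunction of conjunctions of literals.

((NOT a IMPLIES (NOT b AND c)) IMPLIES a) IMPLIES (a OR NOT c)
≡ NOT ((NOT a IMPLIES (NOT b AND c)) IMPLIES a) OR a OR NOT c   [eliminate IMPLIES]
≡ NOT (NOT (NOT a IMPLIES (NOT b AND c)) OR a) OR a OR NOT c   [eliminate IMPLIES]
≡ NOT (NOT (NOT NOT a OR (NOT b AND c)) OR a) OR a OR NOT c   [eliminate IMPLIES]
≡ (NOT NOT (NOT NOT a OR (NOT b AND c)) AND NOT a) OR a OR NOT c   [De Morgan]
≡ ((NOT NOT a OR (NOT b AND c)) AND NOT a) OR a OR NOT c   [double negation]
≡ ((a OR (NOT b AND c)) AND NOT a) OR a OR NOT c   [double negation]
≡ (a AND NOT a) OR (NOT b AND c AND NOT a) OR a OR NOT c   [distribute AND over OR]
≡ (NOT b AND c AND NOT a) OR a OR NOT c   [simplify]

(NOT b AND c AND NOT a) OR a OR NOT c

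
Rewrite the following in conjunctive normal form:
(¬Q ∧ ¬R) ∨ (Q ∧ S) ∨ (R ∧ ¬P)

(¬Q ∧ ¬R) ∨ (Q ∧ S) ∨ (R ∧ ¬P)
≡ (¬Q ∨ Q ∨ R) ∧ (¬Q ∨ Q ∨ ¬P) ∧ (¬Q ∨ S ∨ R) ∧ (¬Q ∨ S ∨ ¬P) ∧ (¬R ∨ Q ∨ R) ∧ (¬R ∨ Q ∨ ¬P) ∧ (¬R ∨ S ∨ R) ∧ (¬R ∨ S ∨ ¬P)   [distribute ∨ over ∧]
≡ (¬Q ∨ S ∨ R) ∧ (¬Q ∨ S ∨ ¬P) ∧ (¬R ∨ Q ∨ ¬P) ∧ (¬R ∨ S ∨ ¬P)   [simplify]

(¬Q ∨ S ∨ R) ∧ (¬Q ∨ S ∨ ¬P) ∧ (¬R ∨ Q ∨ ¬P) ∧ (¬R ∨ S ∨ ¬P)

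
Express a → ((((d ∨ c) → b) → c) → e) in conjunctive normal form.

a → ((((d ∨ c) → b) → c) → e)
≡ ¬a ∨ ((((d ∨ c) → b) → c) → e)   [eliminate →]
≡ ¬a ∨ ¬(((d ∨ c) → b) → c) ∨ e   [eliminate →]
≡ ¬a ∨ ¬(¬((d ∨ c) → b) ∨ c) ∨ e   [eliminate →]
≡ ¬a ∨ ¬(¬(¬(d ∨ c) ∨ b) ∨ c) ∨ e   [eliminate →]
≡ ¬a ∨ (¬¬(¬(d ∨ c) ∨ b) ∧ ¬c) ∨ e   [De Morgan]
≡ ¬a ∨ ((¬(d ∨ c) ∨ b) ∧ ¬c) ∨ e   [double negation]
≡ ¬a ∨ (((¬d ∧ ¬c) ∨ b) ∧ ¬c) ∨ e   [De Morgan]
≡ (¬a ∨ ¬d ∨ b ∨ e) ∧ (¬a ∨ ¬c ∨ b ∨ e) ∧ (¬a ∨ ¬c ∨ e)   [distribute ∨ over ∧]
≡ (¬a ∨ ¬d ∨ b ∨ e) ∧ (¬a ∨ ¬c ∨ e)   [simplify]

(¬a ∨ ¬d ∨ b ∨ e) ∧ (¬a ∨ ¬c ∨ e)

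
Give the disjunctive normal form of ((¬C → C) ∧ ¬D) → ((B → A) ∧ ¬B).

((¬C → C) ∧ ¬D) → ((B → A) ∧ ¬B)
≡ ¬((¬C → C) ∧ ¬D) ∨ ((B → A) ∧ ¬B)   [eliminate →]
≡ ¬((¬¬C ∨ C) ∧ ¬D) ∨ ((B → A) ∧ ¬B)   [eliminate →]
≡ ¬((¬¬C ∨ C) ∧ ¬D) ∨ ((¬B ∨ A) ∧ ¬B)   [eliminate →]
≡ ¬(¬¬C ∨ C) ∨ ¬¬D ∨ ((¬B ∨ A) ∧ ¬B)   [De Morgan]
≡ (¬¬¬C ∧ ¬C) ∨ ¬¬D ∨ ((¬B ∨ A) ∧ ¬B)   [De Morgan]
≡ (¬C ∧ ¬C) ∨ ¬¬D ∨ ((¬B ∨ A) ∧ ¬B)   [double negation]
≡ (¬C ∧ ¬C) ∨ D ∨ ((¬B ∨ A) ∧ ¬B)   [double negation]
≡ (¬C ∧ ¬C) ∨ D ∨ (¬B ∧ ¬B) ∨ (A ∧ ¬B)   [distribute ∧ over ∨]
≡ ¬C ∨ D ∨ ¬B   [simplify]

¬C ∨ D ∨ ¬B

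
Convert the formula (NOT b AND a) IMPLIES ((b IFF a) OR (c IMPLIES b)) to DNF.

b OR NOT a OR NOT c

(NOT b AND a) IMPLIES ((b IFF a) OR (c IMPLIES b))
≡ NOT (NOT b AND a) OR (b IFF a) OR (c IMPLIES b)   [eliminate IMPLIES]
≡ NOT (NOT b AND a) OR ((b IMPLIES a) AND (a IMPLIES b)) OR (c IMPLIES b)   [eliminate IFF]
≡ NOT (NOT b AND a) OR ((NOT b OR a) AND (a IMPLIES b)) OR (c IMPLIES b)   [eliminate IMPLIES]
≡ NOT (NOT b AND a) OR ((NOT b OR a) AND (NOT a OR b)) OR (c IMPLIES b)   [eliminate IMPLIES]
≡ NOT (NOT b AND a) OR ((NOT b OR a) AND (NOT a OR b)) OR NOT c OR b   [eliminate IMPLIES]
≡ NOT NOT b OR NOT a OR ((NOT b OR a) AND (NOT a OR b)) OR NOT c OR b   [De Morgan]
≡ b OR NOT a OR ((NOT b OR a) AND (NOT a OR b)) OR NOT c OR b   [double negation]
≡ b OR NOT a OR (NOT b AND NOT a) OR (NOT b AND b) OR (a AND NOT a) OR (a AND b) OR NOT c OR b   [distribute AND over OR]
≡ b OR NOT a OR NOT c   [simplify]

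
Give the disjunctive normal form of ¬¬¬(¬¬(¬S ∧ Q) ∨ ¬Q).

¬¬¬(¬¬(¬S ∧ Q) ∨ ¬Q)
≡ ¬(¬¬(¬S ∧ Q) ∨ ¬Q)   [double negation]
≡ ¬¬¬(¬S ∧ Q) ∧ ¬¬Q   [De Morgan]
≡ ¬(¬S ∧ Q) ∧ ¬¬Q   [double negation]
≡ (¬¬S ∨ ¬Q) ∧ ¬¬Q   [De Morgan]
≡ (S ∨ ¬Q) ∧ ¬¬Q   [double negation]
≡ (S ∨ ¬Q) ∧ Q   [double negation]
≡ (S ∧ Q) ∨ (¬Q ∧ Q)   [distribute ∧ over ∨]
≡ S ∧ Q   [simplify]

S ∧ Q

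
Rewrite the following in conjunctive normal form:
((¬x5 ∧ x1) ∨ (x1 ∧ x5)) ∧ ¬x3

x1 ∧ ¬x3

((¬x5 ∧ x1) ∨ (x1 ∧ x5)) ∧ ¬x3
= (¬x5 ∨ x1) ∧ (¬x5 ∨ x5) ∧ (x1 ∨ x1) ∧ (x1 ∨ x5) ∧ ¬x3   [distribute ∨ over ∧]
= x1 ∧ ¬x3   [simplify]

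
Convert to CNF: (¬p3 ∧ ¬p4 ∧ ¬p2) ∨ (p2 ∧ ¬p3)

¬p3 ∧ (¬p4 ∨ p2)

(¬p3 ∧ ¬p4 ∧ ¬p2) ∨ (p2 ∧ ¬p3)
⇔ (¬p3 ∨ p2) ∧ (¬p3 ∨ ¬p3) ∧ (¬p4 ∨ p2) ∧ (¬p4 ∨ ¬p3) ∧ (¬p2 ∨ p2) ∧ (¬p2 ∨ ¬p3)   [distribute ∨ over ∧]
⇔ ¬p3 ∧ (¬p4 ∨ p2)   [simplify]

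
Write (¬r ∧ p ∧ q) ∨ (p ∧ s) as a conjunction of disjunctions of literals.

(¬r ∨ s) ∧ p ∧ (q ∨ s)

(¬r ∧ p ∧ q) ∨ (p ∧ s)
= (¬r ∨ p) ∧ (¬r ∨ s) ∧ (p ∨ p) ∧ (p ∨ s) ∧ (q ∨ p) ∧ (q ∨ s)   [distribute ∨ over ∧]
= (¬r ∨ s) ∧ p ∧ (q ∨ s)   [simplify]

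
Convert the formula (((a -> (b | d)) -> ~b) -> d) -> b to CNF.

~d | b

(((a -> (b | d)) -> ~b) -> d) -> b
≡ ~(((a -> (b | d)) -> ~b) -> d) | b   (eliminate ->)
≡ ~(~((a -> (b | d)) -> ~b) | d) | b   (eliminate ->)
≡ ~(~(~(a -> (b | d)) | ~b) | d) | b   (eliminate ->)
≡ ~(~(~(~a | b | d) | ~b) | d) | b   (eliminate ->)
≡ (~~(~(~a | b | d) | ~b) & ~d) | b   (De Morgan)
≡ ((~(~a | b | d) | ~b) & ~d) | b   (double negation)
≡ (((~~a & ~b & ~d) | ~b) & ~d) | b   (De Morgan)
≡ (((a & ~b & ~d) | ~b) & ~d) | b   (double negation)
≡ (a | ~b | b) & (~b | ~b | b) & (~d | ~b | b) & (~d | b)   (distribute | over &)
≡ ~d | b   (simplify)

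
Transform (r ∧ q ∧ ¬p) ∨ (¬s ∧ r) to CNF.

r ∧ (q ∨ ¬s) ∧ (¬p ∨ ¬s)

(r ∧ q ∧ ¬p) ∨ (¬s ∧ r)
⇔ (r ∨ ¬s) ∧ (r ∨ r) ∧ (q ∨ ¬s) ∧ (q ∨ r) ∧ (¬p ∨ ¬s) ∧ (¬p ∨ r)   (distribute ∨ over ∧)
⇔ r ∧ (q ∨ ¬s) ∧ (¬p ∨ ¬s)   (simplify)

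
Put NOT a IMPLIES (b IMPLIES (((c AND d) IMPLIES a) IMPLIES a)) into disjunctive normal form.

NOT a IMPLIES (b IMPLIES (((c AND d) IMPLIES a) IMPLIES a))
≡ NOT NOT a OR (b IMPLIES (((c AND d) IMPLIES a) IMPLIES a))   (eliminate IMPLIES)
≡ NOT NOT a OR NOT b OR (((c AND d) IMPLIES a) IMPLIES a)   (eliminate IMPLIES)
≡ NOT NOT a OR NOT b OR NOT ((c AND d) IMPLIES a) OR a   (eliminate IMPLIES)
≡ NOT NOT a OR NOT b OR NOT (NOT (c AND d) OR a) OR a   (eliminate IMPLIES)
≡ a OR NOT b OR NOT (NOT (c AND d) OR a) OR a   (double negation)
≡ a OR NOT b OR (NOT NOT (c AND d) AND NOT a) OR a   (De Morgan)
≡ a OR NOT b OR (c AND d AND NOT a) OR a   (double negation)
≡ a OR NOT b OR (c AND d AND NOT a)   (simplify)

a OR NOT b OR (c AND d AND NOT a)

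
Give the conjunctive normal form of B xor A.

(B | A) & (~B | ~A)

B xor A
≡ (B | A) & ~(B & A)   [expand xor]
≡ (B | A) & (~B | ~A)   [De Morgan]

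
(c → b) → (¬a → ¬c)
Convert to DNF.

(c → b) → (¬a → ¬c)
⇔ ¬(c → b) ∨ (¬a → ¬c)   (eliminate →)
⇔ ¬(¬c ∨ b) ∨ (¬a → ¬c)   (eliminate →)
⇔ ¬(¬c ∨ b) ∨ ¬¬a ∨ ¬c   (eliminate →)
⇔ (¬¬c ∧ ¬b) ∨ ¬¬a ∨ ¬c   (De Morgan)
⇔ (c ∧ ¬b) ∨ ¬¬a ∨ ¬c   (double negation)
⇔ (c ∧ ¬b) ∨ a ∨ ¬c   (double negation)

(c ∧ ¬b) ∨ a ∨ ¬c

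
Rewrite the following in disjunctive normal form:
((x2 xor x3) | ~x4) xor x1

((x2 xor x3) | ~x4) xor x1
⇔ (((x2 xor x3) | ~x4) & ~x1) | (~((x2 xor x3) | ~x4) & x1)
⇔ (((x2 & ~x3) | (~x2 & x3) | ~x4) & ~x1) | (~((x2 xor x3) | ~x4) & x1)
⇔ (((x2 & ~x3) | (~x2 & x3) | ~x4) & ~x1) | (~((x2 & ~x3) | (~x2 & x3) | ~x4) & x1)
⇔ (((x2 & ~x3) | (~x2 & x3) | ~x4) & ~x1) | (~(x2 & ~x3) & ~(~x2 & x3) & ~~x4 & x1)
⇔ (((x2 & ~x3) | (~x2 & x3) | ~x4) & ~x1) | ((~x2 | ~~x3) & ~(~x2 & x3) & ~~x4 & x1)
⇔ (((x2 & ~x3) | (~x2 & x3) | ~x4) & ~x1) | ((~x2 | x3) & ~(~x2 & x3) & ~~x4 & x1)
⇔ (((x2 & ~x3) | (~x2 & x3) | ~x4) & ~x1) | ((~x2 | x3) & (~~x2 | ~x3) & ~~x4 & x1)
⇔ (((x2 & ~x3) | (~x2 & x3) | ~x4) & ~x1) | ((~x2 | x3) & (x2 | ~x3) & ~~x4 & x1)
⇔ (((x2 & ~x3) | (~x2 & x3) | ~x4) & ~x1) | ((~x2 | x3) & (x2 | ~x3) & x4 & x1)
⇔ (x2 & ~x3 & ~x1) | (~x2 & x3 & ~x1) | (~x4 & ~x1) | (~x2 & x2 & x4 & x1) | (~x2 & ~x3 & x4 & x1) | (x3 & x2 & x4 & x1) | (x3 & ~x3 & x4 & x1)
⇔ (x2 & ~x3 & ~x1) | (~x2 & x3 & ~x1) | (~x4 & ~x1) | (~x2 & ~x3 & x4 & x1) | (x3 & x2 & x4 & x1)

(x2 & ~x3 & ~x1) | (~x2 & x3 & ~x1) | (~x4 & ~x1) | (~x2 & ~x3 & x4 & x1) | (x3 & x2 & x4 & x1)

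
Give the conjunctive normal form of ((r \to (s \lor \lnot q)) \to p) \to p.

((r \to (s \lor \lnot q)) \to p) \to p
≡ \lnot ((r \to (s \lor \lnot q)) \to p) \lor p   — eliminate \to
≡ \lnot (\lnot (r \to (s \lor \lnot q)) \lor p) \lor p   — eliminate \to
≡ \lnot (\lnot (\lnot r \lor s \lor \lnot q) \lor p) \lor p   — eliminate \to
≡ (\lnot \lnot (\lnot r \lor s \lor \lnot q) \land \lnot p) \lor p   — De Morgan
≡ ((\lnot r \lor s \lor \lnot q) \land \lnot p) \lor p   — double negation
≡ (\lnot r \lor s \lor \lnot q \lor p) \land (\lnot p \lor p)   — distribute \lor over \land
≡ \lnot r \lor s \lor \lnot q \lor p   — simplify

\lnot r \lor s \lor \lnot q \lor p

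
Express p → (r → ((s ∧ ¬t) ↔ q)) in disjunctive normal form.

¬p ∨ ¬r ∨ (¬s ∧ ¬q) ∨ (t ∧ ¬q) ∨ (q ∧ s ∧ ¬t)

p → (r → ((s ∧ ¬t) ↔ q))
⇔ ¬p ∨ (r → ((s ∧ ¬t) ↔ q))   [eliminate →]
⇔ ¬p ∨ ¬r ∨ ((s ∧ ¬t) ↔ q)   [eliminate →]
⇔ ¬p ∨ ¬r ∨ (((s ∧ ¬t) → q) ∧ (q → (s ∧ ¬t)))   [eliminate ↔]
⇔ ¬p ∨ ¬r ∨ ((¬(s ∧ ¬t) ∨ q) ∧ (q → (s ∧ ¬t)))   [eliminate →]
⇔ ¬p ∨ ¬r ∨ ((¬(s ∧ ¬t) ∨ q) ∧ (¬q ∨ (s ∧ ¬t)))   [eliminate →]
⇔ ¬p ∨ ¬r ∨ ((¬s ∨ ¬¬t ∨ q) ∧ (¬q ∨ (s ∧ ¬t)))   [De Morgan]
⇔ ¬p ∨ ¬r ∨ ((¬s ∨ t ∨ q) ∧ (¬q ∨ (s ∧ ¬t)))   [double negation]
⇔ ¬p ∨ ¬r ∨ (¬s ∧ ¬q) ∨ (¬s ∧ s ∧ ¬t) ∨ (t ∧ ¬q) ∨ (t ∧ s ∧ ¬t) ∨ (q ∧ ¬q) ∨ (q ∧ s ∧ ¬t)   [distribute ∧ over ∨]
⇔ ¬p ∨ ¬r ∨ (¬s ∧ ¬q) ∨ (t ∧ ¬q) ∨ (q ∧ s ∧ ¬t)   [simplify]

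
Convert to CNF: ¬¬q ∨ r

q ∨ r

¬¬q ∨ r
⇔ q ∨ r   [double negation]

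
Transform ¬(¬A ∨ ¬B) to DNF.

A ∧ B

¬(¬A ∨ ¬B)
⇔ ¬¬A ∧ ¬¬B   (De Morgan)
⇔ A ∧ ¬¬B   (double negation)
⇔ A ∧ B   (double negation)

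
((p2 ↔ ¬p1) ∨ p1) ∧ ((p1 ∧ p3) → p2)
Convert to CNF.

((p2 ↔ ¬p1) ∨ p1) ∧ ((p1 ∧ p3) → p2)
= (((p2 → ¬p1) ∧ (¬p1 → p2)) ∨ p1) ∧ ((p1 ∧ p3) → p2)   [eliminate ↔]
= (((¬p2 ∨ ¬p1) ∧ (¬p1 → p2)) ∨ p1) ∧ ((p1 ∧ p3) → p2)   [eliminate →]
= (((¬p2 ∨ ¬p1) ∧ (¬¬p1 ∨ p2)) ∨ p1) ∧ ((p1 ∧ p3) → p2)   [eliminate →]
= (((¬p2 ∨ ¬p1) ∧ (¬¬p1 ∨ p2)) ∨ p1) ∧ (¬(p1 ∧ p3) ∨ p2)   [eliminate →]
= (((¬p2 ∨ ¬p1) ∧ (p1 ∨ p2)) ∨ p1) ∧ (¬(p1 ∧ p3) ∨ p2)   [double negation]
= (((¬p2 ∨ ¬p1) ∧ (p1 ∨ p2)) ∨ p1) ∧ (¬p1 ∨ ¬p3 ∨ p2)   [De Morgan]
= (¬p2 ∨ ¬p1 ∨ p1) ∧ (p1 ∨ p2 ∨ p1) ∧ (¬p1 ∨ ¬p3 ∨ p2)   [distribute ∨ over ∧]
= (p1 ∨ p2) ∧ (¬p1 ∨ ¬p3 ∨ p2)   [simplify]

(p1 ∨ p2) ∧ (¬p1 ∨ ¬p3 ∨ p2)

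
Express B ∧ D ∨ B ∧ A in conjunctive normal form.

B ∧ (D ∨ A)

B ∧ D ∨ B ∧ A
= (B ∨ B) ∧ (B ∨ A) ∧ (D ∨ B) ∧ (D ∨ A)   (distribute ∨ over ∧)
= B ∧ (D ∨ A)   (simplify)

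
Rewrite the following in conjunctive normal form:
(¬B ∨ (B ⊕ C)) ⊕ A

(¬B ∨ (B ⊕ C)) ⊕ A
≡ (¬B ∨ (B ⊕ C) ∨ A) ∧ ¬((¬B ∨ (B ⊕ C)) ∧ A)   [expand ⊕]
≡ (¬B ∨ ((B ∨ C) ∧ ¬(B ∧ C)) ∨ A) ∧ ¬((¬B ∨ (B ⊕ C)) ∧ A)   [expand ⊕]
≡ (¬B ∨ ((B ∨ C) ∧ ¬(B ∧ C)) ∨ A) ∧ ¬((¬B ∨ ((B ∨ C) ∧ ¬(B ∧ C))) ∧ A)   [expand ⊕]
≡ (¬B ∨ ((B ∨ C) ∧ (¬B ∨ ¬C)) ∨ A) ∧ ¬((¬B ∨ ((B ∨ C) ∧ ¬(B ∧ C))) ∧ A)   [De Morgan]
≡ (¬B ∨ ((B ∨ C) ∧ (¬B ∨ ¬C)) ∨ A) ∧ (¬(¬B ∨ ((B ∨ C) ∧ ¬(B ∧ C))) ∨ ¬A)   [De Morgan]
≡ (¬B ∨ ((B ∨ C) ∧ (¬B ∨ ¬C)) ∨ A) ∧ ((¬¬B ∧ ¬((B ∨ C) ∧ ¬(B ∧ C))) ∨ ¬A)   [De Morgan]
≡ (¬B ∨ ((B ∨ C) ∧ (¬B ∨ ¬C)) ∨ A) ∧ ((B ∧ ¬((B ∨ C) ∧ ¬(B ∧ C))) ∨ ¬A)   [double negation]
≡ (¬B ∨ ((B ∨ C) ∧ (¬B ∨ ¬C)) ∨ A) ∧ ((B ∧ (¬(B ∨ C) ∨ ¬¬(B ∧ C))) ∨ ¬A)   [De Morgan]
≡ (¬B ∨ ((B ∨ C) ∧ (¬B ∨ ¬C)) ∨ A) ∧ ((B ∧ ((¬B ∧ ¬C) ∨ ¬¬(B ∧ C))) ∨ ¬A)   [De Morgan]
≡ (¬B ∨ ((B ∨ C) ∧ (¬B ∨ ¬C)) ∨ A) ∧ ((B ∧ ((¬B ∧ ¬C) ∨ (B ∧ C))) ∨ ¬A)   [double negation]
≡ (¬B ∨ B ∨ C ∨ A) ∧ (¬B ∨ ¬B ∨ ¬C ∨ A) ∧ (B ∨ ¬A) ∧ (¬B ∨ B ∨ ¬A) ∧ (¬B ∨ C ∨ ¬A) ∧ (¬C ∨ B ∨ ¬A) ∧ (¬C ∨ C ∨ ¬A)   [distribute ∨ over ∧]
≡ (¬B ∨ ¬C ∨ A) ∧ (B ∨ ¬A) ∧ (¬B ∨ C ∨ ¬A)   [simplify]

(¬B ∨ ¬C ∨ A) ∧ (B ∨ ¬A) ∧ (¬B ∨ C ∨ ¬A)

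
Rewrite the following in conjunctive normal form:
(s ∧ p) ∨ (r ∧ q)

(s ∧ p) ∨ (r ∧ q)
= (s ∨ r) ∧ (s ∨ q) ∧ (p ∨ r) ∧ (p ∨ q)   — distribute ∨ over ∧

(s ∨ r) ∧ (s ∨ q) ∧ (p ∨ r) ∧ (p ∨ q)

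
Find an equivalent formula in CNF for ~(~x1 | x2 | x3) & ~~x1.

~(~x1 | x2 | x3) & ~~x1
≡ ~~x1 & ~x2 & ~x3 & ~~x1
≡ x1 & ~x2 & ~x3 & ~~x1
≡ x1 & ~x2 & ~x3 & x1
≡ x1 & ~x2 & ~x3

x1 & ~x2 & ~x3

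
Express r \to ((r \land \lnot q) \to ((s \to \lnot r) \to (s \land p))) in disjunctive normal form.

\lnot r \lor q \lor (s \land r) \lor (s \land p)

r \to ((r \land \lnot q) \to ((s \to \lnot r) \to (s \land p)))
= \lnot r \lor ((r \land \lnot q) \to ((s \to \lnot r) \to (s \land p)))   — eliminate \to
= \lnot r \lor \lnot (r \land \lnot q) \lor ((s \to \lnot r) \to (s \land p))   — eliminate \to
= \lnot r \lor \lnot (r \land \lnot q) \lor \lnot (s \to \lnot r) \lor (s \land p)   — eliminate \to
= \lnot r \lor \lnot (r \land \lnot q) \lor \lnot (\lnot s \lor \lnot r) \lor (s \land p)   — eliminate \to
= \lnot r \lor \lnot r \lor \lnot \lnot q \lor \lnot (\lnot s \lor \lnot r) \lor (s \land p)   — De Morgan
= \lnot r \lor \lnot r \lor q \lor \lnot (\lnot s \lor \lnot r) \lor (s \land p)   — double negation
= \lnot r \lor \lnot r \lor q \lor (\lnot \lnot s \land \lnot \lnot r) \lor (s \land p)   — De Morgan
= \lnot r \lor \lnot r \lor q \lor (s \land \lnot \lnot r) \lor (s \land p)   — double negation
= \lnot r \lor \lnot r \lor q \lor (s \land r) \lor (s \land p)   — double negation
= \lnot r \lor q \lor (s \land r) \lor (s \land p)   — simplify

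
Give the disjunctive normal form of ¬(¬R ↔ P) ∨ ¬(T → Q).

(¬R ∧ ¬P) ∨ (P ∧ R) ∨ (T ∧ ¬Q)

¬(¬R ↔ P) ∨ ¬(T → Q)
⇔ ¬((¬R → P) ∧ (P → ¬R)) ∨ ¬(T → Q)   [eliminate ↔]
⇔ ¬((¬¬R ∨ P) ∧ (P → ¬R)) ∨ ¬(T → Q)   [eliminate →]
⇔ ¬((¬¬R ∨ P) ∧ (¬P ∨ ¬R)) ∨ ¬(T → Q)   [eliminate →]
⇔ ¬((¬¬R ∨ P) ∧ (¬P ∨ ¬R)) ∨ ¬(¬T ∨ Q)   [eliminate →]
⇔ ¬(¬¬R ∨ P) ∨ ¬(¬P ∨ ¬R) ∨ ¬(¬T ∨ Q)   [De Morgan]
⇔ (¬¬¬R ∧ ¬P) ∨ ¬(¬P ∨ ¬R) ∨ ¬(¬T ∨ Q)   [De Morgan]
⇔ (¬R ∧ ¬P) ∨ ¬(¬P ∨ ¬R) ∨ ¬(¬T ∨ Q)   [double negation]
⇔ (¬R ∧ ¬P) ∨ (¬¬P ∧ ¬¬R) ∨ ¬(¬T ∨ Q)   [De Morgan]
⇔ (¬R ∧ ¬P) ∨ (P ∧ ¬¬R) ∨ ¬(¬T ∨ Q)   [double negation]
⇔ (¬R ∧ ¬P) ∨ (P ∧ R) ∨ ¬(¬T ∨ Q)   [double negation]
⇔ (¬R ∧ ¬P) ∨ (P ∧ R) ∨ (¬¬T ∧ ¬Q)   [De Morgan]
⇔ (¬R ∧ ¬P) ∨ (P ∧ R) ∨ (T ∧ ¬Q)   [double negation]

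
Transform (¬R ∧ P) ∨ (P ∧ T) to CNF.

(¬R ∨ T) ∧ P

(¬R ∧ P) ∨ (P ∧ T)
⇔ (¬R ∨ P) ∧ (¬R ∨ T) ∧ (P ∨ P) ∧ (P ∨ T)   [distribute ∨ over ∧]
⇔ (¬R ∨ T) ∧ P   [simplify]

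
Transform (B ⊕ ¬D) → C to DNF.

(¬B ∧ D) ∨ (¬D ∧ B) ∨ C

(B ⊕ ¬D) → C
≡ ¬(B ⊕ ¬D) ∨ C   [eliminate →]
≡ ¬((B ∧ ¬¬D) ∨ (¬B ∧ ¬D)) ∨ C   [expand ⊕]
≡ (¬(B ∧ ¬¬D) ∧ ¬(¬B ∧ ¬D)) ∨ C   [De Morgan]
≡ ((¬B ∨ ¬¬¬D) ∧ ¬(¬B ∧ ¬D)) ∨ C   [De Morgan]
≡ ((¬B ∨ ¬D) ∧ ¬(¬B ∧ ¬D)) ∨ C   [double negation]
≡ ((¬B ∨ ¬D) ∧ (¬¬B ∨ ¬¬D)) ∨ C   [De Morgan]
≡ ((¬B ∨ ¬D) ∧ (B ∨ ¬¬D)) ∨ C   [double negation]
≡ ((¬B ∨ ¬D) ∧ (B ∨ D)) ∨ C   [double negation]
≡ (¬B ∧ B) ∨ (¬B ∧ D) ∨ (¬D ∧ B) ∨ (¬D ∧ D) ∨ C   [distribute ∧ over ∨]
≡ (¬B ∧ D) ∨ (¬D ∧ B) ∨ C   [simplify]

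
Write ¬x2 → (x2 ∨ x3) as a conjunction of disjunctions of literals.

¬x2 → (x2 ∨ x3)
≡ ¬¬x2 ∨ x2 ∨ x3   [eliminate →]
≡ x2 ∨ x2 ∨ x3   [double negation]
≡ x2 ∨ x3   [simplify]

x2 ∨ x3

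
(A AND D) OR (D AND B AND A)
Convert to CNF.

(A AND D) OR (D AND B AND A)
≡ (A OR D) AND (A OR B) AND (A OR A) AND (D OR D) AND (D OR B) AND (D OR A)   [distribute OR over AND]
≡ A AND D   [simplify]

A AND D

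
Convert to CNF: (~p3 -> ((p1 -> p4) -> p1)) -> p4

(~p3 -> ((p1 -> p4) -> p1)) -> p4
= ~(~p3 -> ((p1 -> p4) -> p1)) | p4
= ~(~~p3 | ((p1 -> p4) -> p1)) | p4
= ~(~~p3 | ~(p1 -> p4) | p1) | p4
= ~(~~p3 | ~(~p1 | p4) | p1) | p4
= (~~~p3 & ~~(~p1 | p4) & ~p1) | p4
= (~p3 & ~~(~p1 | p4) & ~p1) | p4
= (~p3 & (~p1 | p4) & ~p1) | p4
= (~p3 | p4) & (~p1 | p4 | p4) & (~p1 | p4)
= (~p3 | p4) & (~p1 | p4)

(~p3 | p4) & (~p1 | p4)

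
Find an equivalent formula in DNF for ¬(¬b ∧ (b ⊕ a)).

¬(¬b ∧ (b ⊕ a))
≡ ¬(¬b ∧ ((b ∧ ¬a) ∨ (¬b ∧ a)))   (expand ⊕)
≡ ¬¬b ∨ ¬((b ∧ ¬a) ∨ (¬b ∧ a))   (De Morgan)
≡ b ∨ ¬((b ∧ ¬a) ∨ (¬b ∧ a))   (double negation)
≡ b ∨ (¬(b ∧ ¬a) ∧ ¬(¬b ∧ a))   (De Morgan)
≡ b ∨ ((¬b ∨ ¬¬a) ∧ ¬(¬b ∧ a))   (De Morgan)
≡ b ∨ ((¬b ∨ a) ∧ ¬(¬b ∧ a))   (double negation)
≡ b ∨ ((¬b ∨ a) ∧ (¬¬b ∨ ¬a))   (De Morgan)
≡ b ∨ ((¬b ∨ a) ∧ (b ∨ ¬a))   (double negation)
≡ b ∨ (¬b ∧ b) ∨ (¬b ∧ ¬a) ∨ (a ∧ b) ∨ (a ∧ ¬a)   (distribute ∧ over ∨)
≡ b ∨ (¬b ∧ ¬a)   (simplify)

b ∨ (¬b ∧ ¬a)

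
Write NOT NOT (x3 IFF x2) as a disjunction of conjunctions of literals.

NOT NOT (x3 IFF x2)
≡ NOT NOT ((x3 IMPLIES x2) AND (x2 IMPLIES x3))   [eliminate IFF]
≡ NOT NOT ((NOT x3 OR x2) AND (x2 IMPLIES x3))   [eliminate IMPLIES]
≡ NOT NOT ((NOT x3 OR x2) AND (NOT x2 OR x3))   [eliminate IMPLIES]
≡ (NOT x3 OR x2) AND (NOT x2 OR x3)   [double negation]
≡ (NOT x3 AND NOT x2) OR (NOT x3 AND x3) OR (x2 AND NOT x2) OR (x2 AND x3)   [distribute AND over OR]
≡ (NOT x3 AND NOT x2) OR (x2 AND x3)   [simplify]

(NOT x3 AND NOT x2) OR (x2 AND x3)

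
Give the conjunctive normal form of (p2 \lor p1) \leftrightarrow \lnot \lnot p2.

(p2 \lor p1) \leftrightarrow \lnot \lnot p2
≡ ((p2 \lor p1) \to \lnot \lnot p2) \land (\lnot \lnot p2 \to (p2 \lor p1))   [eliminate \leftrightarrow]
≡ (\lnot (p2 \lor p1) \lor \lnot \lnot p2) \land (\lnot \lnot p2 \to (p2 \lor p1))   [eliminate \to]
≡ (\lnot (p2 \lor p1) \lor \lnot \lnot p2) \land (\lnot \lnot \lnot p2 \lor p2 \lor p1)   [eliminate \to]
≡ ((\lnot p2 \land \lnot p1) \lor \lnot \lnot p2) \land (\lnot \lnot \lnot p2 \lor p2 \lor p1)   [De Morgan]
≡ ((\lnot p2 \land \lnot p1) \lor p2) \land (\lnot \lnot \lnot p2 \lor p2 \lor p1)   [double negation]
≡ ((\lnot p2 \land \lnot p1) \lor p2) \land (\lnot p2 \lor p2 \lor p1)   [double negation]
≡ (\lnot p2 \lor p2) \land (\lnot p1 \lor p2) \land (\lnot p2 \lor p2 \lor p1)   [distribute \lor over \land]
≡ \lnot p1 \lor p2   [simplify]

\lnot p1 \lor p2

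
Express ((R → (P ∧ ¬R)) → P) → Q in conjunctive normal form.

(¬R ∨ Q) ∧ (¬P ∨ Q)

((R → (P ∧ ¬R)) → P) → Q
≡ ¬((R → (P ∧ ¬R)) → P) ∨ Q
≡ ¬(¬(R → (P ∧ ¬R)) ∨ P) ∨ Q
≡ ¬(¬(¬R ∨ (P ∧ ¬R)) ∨ P) ∨ Q
≡ (¬¬(¬R ∨ (P ∧ ¬R)) ∧ ¬P) ∨ Q
≡ ((¬R ∨ (P ∧ ¬R)) ∧ ¬P) ∨ Q
≡ (¬R ∨ P ∨ Q) ∧ (¬R ∨ ¬R ∨ Q) ∧ (¬P ∨ Q)
≡ (¬R ∨ Q) ∧ (¬P ∨ Q)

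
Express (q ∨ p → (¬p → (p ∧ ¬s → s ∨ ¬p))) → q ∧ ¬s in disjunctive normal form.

q ∧ ¬s

(q ∨ p → (¬p → (p ∧ ¬s → s ∨ ¬p))) → q ∧ ¬s
⇔ ¬(q ∨ p → (¬p → (p ∧ ¬s → s ∨ ¬p))) ∨ q ∧ ¬s   [eliminate →]
⇔ ¬(¬(q ∨ p) ∨ (¬p → (p ∧ ¬s → s ∨ ¬p))) ∨ q ∧ ¬s   [eliminate →]
⇔ ¬(¬(q ∨ p) ∨ ¬¬p ∨ (p ∧ ¬s → s ∨ ¬p)) ∨ q ∧ ¬s   [eliminate →]
⇔ ¬(¬(q ∨ p) ∨ ¬¬p ∨ ¬(p ∧ ¬s) ∨ s ∨ ¬p) ∨ q ∧ ¬s   [eliminate →]
⇔ ¬¬(q ∨ p) ∧ ¬¬¬p ∧ ¬¬(p ∧ ¬s) ∧ ¬s ∧ ¬¬p ∨ q ∧ ¬s   [De Morgan]
⇔ (q ∨ p) ∧ ¬¬¬p ∧ ¬¬(p ∧ ¬s) ∧ ¬s ∧ ¬¬p ∨ q ∧ ¬s   [double negation]
⇔ (q ∨ p) ∧ ¬p ∧ ¬¬(p ∧ ¬s) ∧ ¬s ∧ ¬¬p ∨ q ∧ ¬s   [double negation]
⇔ (q ∨ p) ∧ ¬p ∧ p ∧ ¬s ∧ ¬s ∧ ¬¬p ∨ q ∧ ¬s   [double negation]
⇔ (q ∨ p) ∧ ¬p ∧ p ∧ ¬s ∧ ¬s ∧ p ∨ q ∧ ¬s   [double negation]
⇔ q ∧ ¬p ∧ p ∧ ¬s ∧ ¬s ∧ p ∨ p ∧ ¬p ∧ p ∧ ¬s ∧ ¬s ∧ p ∨ q ∧ ¬s   [distribute ∧ over ∨]
⇔ q ∧ ¬s   [simplify]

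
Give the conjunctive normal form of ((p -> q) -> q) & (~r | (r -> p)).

(p | q) & (~r | p)

((p -> q) -> q) & (~r | (r -> p))
≡ (~(p -> q) | q) & (~r | (r -> p))   [eliminate ->]
≡ (~(~p | q) | q) & (~r | (r -> p))   [eliminate ->]
≡ (~(~p | q) | q) & (~r | ~r | p)   [eliminate ->]
≡ ((~~p & ~q) | q) & (~r | ~r | p)   [De Morgan]
≡ ((p & ~q) | q) & (~r | ~r | p)   [double negation]
≡ (p | q) & (~q | q) & (~r | ~r | p)   [distribute | over &]
≡ (p | q) & (~r | p)   [simplify]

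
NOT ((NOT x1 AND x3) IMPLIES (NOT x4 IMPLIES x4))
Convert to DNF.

NOT ((NOT x1 AND x3) IMPLIES (NOT x4 IMPLIES x4))
= NOT (NOT (NOT x1 AND x3) OR (NOT x4 IMPLIES x4))   [eliminate IMPLIES]
= NOT (NOT (NOT x1 AND x3) OR NOT NOT x4 OR x4)   [eliminate IMPLIES]
= NOT NOT (NOT x1 AND x3) AND NOT NOT NOT x4 AND NOT x4   [De Morgan]
= NOT x1 AND x3 AND NOT NOT NOT x4 AND NOT x4   [double negation]
= NOT x1 AND x3 AND NOT x4 AND NOT x4   [double negation]
= NOT x1 AND x3 AND NOT x4   [simplify]

NOT x1 AND x3 AND NOT x4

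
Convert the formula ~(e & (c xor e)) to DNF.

~e | (e & c)

~(e & (c xor e))
≡ ~(e & ((c & ~e) | (~c & e)))   [expand xor]
≡ ~e | ~((c & ~e) | (~c & e))   [De Morgan]
≡ ~e | (~(c & ~e) & ~(~c & e))   [De Morgan]
≡ ~e | ((~c | ~~e) & ~(~c & e))   [De Morgan]
≡ ~e | ((~c | e) & ~(~c & e))   [double negation]
≡ ~e | ((~c | e) & (~~c | ~e))   [De Morgan]
≡ ~e | ((~c | e) & (c | ~e))   [double negation]
≡ ~e | (~c & c) | (~c & ~e) | (e & c) | (e & ~e)   [distribute & over |]
≡ ~e | (e & c)   [simplify]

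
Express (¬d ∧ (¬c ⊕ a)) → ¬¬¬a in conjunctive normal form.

d ∨ ¬a ∨ ¬c

(¬d ∧ (¬c ⊕ a)) → ¬¬¬a
= ¬(¬d ∧ (¬c ⊕ a)) ∨ ¬¬¬a   [eliminate →]
= ¬(¬d ∧ (¬c ∨ a) ∧ ¬(¬c ∧ a)) ∨ ¬¬¬a   [expand ⊕]
= ¬¬d ∨ ¬(¬c ∨ a) ∨ ¬¬(¬c ∧ a) ∨ ¬¬¬a   [De Morgan]
= d ∨ ¬(¬c ∨ a) ∨ ¬¬(¬c ∧ a) ∨ ¬¬¬a   [double negation]
= d ∨ (¬¬c ∧ ¬a) ∨ ¬¬(¬c ∧ a) ∨ ¬¬¬a   [De Morgan]
= d ∨ (c ∧ ¬a) ∨ ¬¬(¬c ∧ a) ∨ ¬¬¬a   [double negation]
= d ∨ (c ∧ ¬a) ∨ (¬c ∧ a) ∨ ¬¬¬a   [double negation]
= d ∨ (c ∧ ¬a) ∨ (¬c ∧ a) ∨ ¬a   [double negation]
= (d ∨ c ∨ ¬c ∨ ¬a) ∧ (d ∨ c ∨ a ∨ ¬a) ∧ (d ∨ ¬a ∨ ¬c ∨ ¬a) ∧ (d ∨ ¬a ∨ a ∨ ¬a)   [distribute ∨ over ∧]
= d ∨ ¬a ∨ ¬c   [simplify]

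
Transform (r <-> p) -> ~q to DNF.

(r <-> p) -> ~q
⇔ ~(r <-> p) | ~q   [eliminate ->]
⇔ ~((r -> p) & (p -> r)) | ~q   [eliminate <->]
⇔ ~((~r | p) & (p -> r)) | ~q   [eliminate ->]
⇔ ~((~r | p) & (~p | r)) | ~q   [eliminate ->]
⇔ ~(~r | p) | ~(~p | r) | ~q   [De Morgan]
⇔ (~~r & ~p) | ~(~p | r) | ~q   [De Morgan]
⇔ (r & ~p) | ~(~p | r) | ~q   [double negation]
⇔ (r & ~p) | (~~p & ~r) | ~q   [De Morgan]
⇔ (r & ~p) | (p & ~r) | ~q   [double negation]

(r & ~p) | (p & ~r) | ~q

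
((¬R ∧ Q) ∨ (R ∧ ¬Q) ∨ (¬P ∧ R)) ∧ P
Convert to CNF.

(¬R ∨ ¬Q ∨ ¬P) ∧ (Q ∨ R) ∧ P

((¬R ∧ Q) ∨ (R ∧ ¬Q) ∨ (¬P ∧ R)) ∧ P
= (¬R ∨ R ∨ ¬P) ∧ (¬R ∨ R ∨ R) ∧ (¬R ∨ ¬Q ∨ ¬P) ∧ (¬R ∨ ¬Q ∨ R) ∧ (Q ∨ R ∨ ¬P) ∧ (Q ∨ R ∨ R) ∧ (Q ∨ ¬Q ∨ ¬P) ∧ (Q ∨ ¬Q ∨ R) ∧ P   (distribute ∨ over ∧)
= (¬R ∨ ¬Q ∨ ¬P) ∧ (Q ∨ R) ∧ P   (simplify)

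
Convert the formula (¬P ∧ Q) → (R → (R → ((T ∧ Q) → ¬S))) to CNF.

(¬P ∧ Q) → (R → (R → ((T ∧ Q) → ¬S)))
≡ ¬(¬P ∧ Q) ∨ (R → (R → ((T ∧ Q) → ¬S)))   [eliminate →]
≡ ¬(¬P ∧ Q) ∨ ¬R ∨ (R → ((T ∧ Q) → ¬S))   [eliminate →]
≡ ¬(¬P ∧ Q) ∨ ¬R ∨ ¬R ∨ ((T ∧ Q) → ¬S)   [eliminate →]
≡ ¬(¬P ∧ Q) ∨ ¬R ∨ ¬R ∨ ¬(T ∧ Q) ∨ ¬S   [eliminate →]
≡ ¬¬P ∨ ¬Q ∨ ¬R ∨ ¬R ∨ ¬(T ∧ Q) ∨ ¬S   [De Morgan]
≡ P ∨ ¬Q ∨ ¬R ∨ ¬R ∨ ¬(T ∧ Q) ∨ ¬S   [double negation]
≡ P ∨ ¬Q ∨ ¬R ∨ ¬R ∨ ¬T ∨ ¬Q ∨ ¬S   [De Morgan]
≡ P ∨ ¬Q ∨ ¬R ∨ ¬T ∨ ¬S   [simplify]

P ∨ ¬Q ∨ ¬R ∨ ¬T ∨ ¬S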